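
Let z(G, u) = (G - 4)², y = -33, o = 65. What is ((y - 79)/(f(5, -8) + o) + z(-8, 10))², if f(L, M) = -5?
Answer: 4545424/225 ≈ 20202.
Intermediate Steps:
z(G, u) = (-4 + G)²
((y - 79)/(f(5, -8) + o) + z(-8, 10))² = ((-33 - 79)/(-5 + 65) + (-4 - 8)²)² = (-112/60 + (-12)²)² = (-112*1/60 + 144)² = (-28/15 + 144)² = (2132/15)² = 4545424/225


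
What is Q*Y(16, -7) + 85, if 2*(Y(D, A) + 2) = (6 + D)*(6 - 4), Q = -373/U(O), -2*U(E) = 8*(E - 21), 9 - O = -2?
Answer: -203/2 ≈ -101.50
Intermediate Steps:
O = 11 (O = 9 - 1*(-2) = 9 + 2 = 11)
U(E) = 84 - 4*E (U(E) = -4*(E - 21) = -4*(-21 + E) = -(-168 + 8*E)/2 = 84 - 4*E)
Q = -373/40 (Q = -373/(84 - 4*11) = -373/(84 - 44) = -373/40 ≈ -9.3250)
Y(D, A) = 4 + D (Y(D, A) = -2 + ((6 + D)*(6 - 4))/2 = -2 + ((6 + D)*2)/2 = -2 + (12 + 2*D)/2 = -2 + (6 + D) = 4 + D)
Q*Y(16, -7) + 85 = -373*(4 + 16)/40 + 85 = -373/40*20 + 85 = -373/2 + 85 = -203/2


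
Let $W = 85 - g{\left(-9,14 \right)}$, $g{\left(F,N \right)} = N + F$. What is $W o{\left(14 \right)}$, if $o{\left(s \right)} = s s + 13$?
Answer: $16720$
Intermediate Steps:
$g{\left(F,N \right)} = F + N$
$o{\left(s \right)} = 13 + s^{2}$ ($o{\left(s \right)} = s^{2} + 13 = 13 + s^{2}$)
$W = 80$ ($W = 85 - \left(-9 + 14\right) = 85 - 5 = 80$)
$W o{\left(14 \right)} = 80 \left(13 + 14^{2}\right) = 80 \left(13 + 196\right) = 80 \cdot 209 = 16720$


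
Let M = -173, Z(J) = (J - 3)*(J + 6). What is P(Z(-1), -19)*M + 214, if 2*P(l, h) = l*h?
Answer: -32656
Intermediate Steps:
Z(J) = (-3 + J)*(6 + J)
P(l, h) = h*l/2 (P(l, h) = (l*h)/2 = (h*l)/2 = h*l/2)
P(Z(-1), -19)*M + 214 = ((½)*(-19)*(-18 + (-1)² + 3*(-1)))*(-173) + 214 = ((½)*(-19)*(-18 + 1 - 3))*(-173) + 214 = ((½)*(-19)*(-20))*(-173) + 214 = 190*(-173) + 214 = -32870 + 214 = -32656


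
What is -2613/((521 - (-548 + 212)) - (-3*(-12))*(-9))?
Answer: -2613/1181 ≈ -2.2125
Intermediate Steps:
-2613/((521 - (-548 + 212)) - (-3*(-12))*(-9)) = -2613/((521 - 1*(-336)) - 36*(-9)) = -2613/((521 + 336) - 1*(-324)) = -2613/(857 + 324) = -2613/1181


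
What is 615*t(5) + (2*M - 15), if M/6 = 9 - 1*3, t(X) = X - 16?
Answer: -6708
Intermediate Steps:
t(X) = -16 + X
M = 36 (M = 6*(9 - 1*3) = 6*(9 - 3) = 6*6 = 36)
615*t(5) + (2*M - 15) = 615*(-16 + 5) + (2*36 - 15) = 615*(-11) + (72 - 15) = -6765 + 57 = -6708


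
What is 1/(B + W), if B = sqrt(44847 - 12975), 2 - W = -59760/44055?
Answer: -1608497/15268316878 + 1916882*sqrt(498)/7634158439 ≈ 0.0054980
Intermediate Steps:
W = 3286/979 (W = 2 - (-59760)/44055 = 2 - 1*(-1328/979) = 2 + 1328/979 = 3286/979 ≈ 3.3565)
B = 8*sqrt(498) (B = sqrt(31872) = 8*sqrt(498) ≈ 178.53)
1/(B + W) = 1/(8*sqrt(498) + 3286/979) = 1/(3286/979 + 8*sqrt(498))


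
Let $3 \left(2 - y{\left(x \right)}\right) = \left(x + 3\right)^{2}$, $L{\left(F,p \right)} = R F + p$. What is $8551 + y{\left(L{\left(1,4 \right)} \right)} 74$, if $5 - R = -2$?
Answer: $\frac{11593}{3} \approx 3864.3$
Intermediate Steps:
$R = 7$ ($R = 5 - -2 = 5 + 2 = 7$)
$L{\left(F,p \right)} = p + 7 F$ ($L{\left(F,p \right)} = 7 F + p = p + 7 F$)
$y{\left(x \right)} = 2 - \frac{\left(3 + x\right)^{2}}{3}$ ($y{\left(x \right)} = 2 - \frac{\left(x + 3\right)^{2}}{3} = 2 - \frac{\left(3 + x\right)^{2}}{3}$)
$8551 + y{\left(L{\left(1,4 \right)} \right)} 74 = 8551 + \left(2 - \frac{\left(3 + \left(4 + 7 \cdot 1\right)\right)^{2}}{3}\right) 74 = 8551 + \left(2 - \frac{\left(3 + \left(4 + 7\right)\right)^{2}}{3}\right) 74 = 8551 + \left(2 - \frac{\left(3 + 11\right)^{2}}{3}\right) 74 = 8551 + \left(2 - \frac{14^{2}}{3}\right) 74 = 8551 + \left(2 - \frac{196}{3}\right) 74 = 8551 - \frac{14060}{3} = \frac{11593}{3}$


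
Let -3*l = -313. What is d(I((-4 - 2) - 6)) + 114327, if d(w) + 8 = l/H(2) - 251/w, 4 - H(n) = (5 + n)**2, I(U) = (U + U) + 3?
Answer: 108040559/945 ≈ 1.1433e+5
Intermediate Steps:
l = 313/3 (l = -1/3*(-313) = 313/3 ≈ 104.33)
I(U) = 3 + 2*U (I(U) = 2*U + 3 = 3 + 2*U)
H(n) = 4 - (5 + n)**2
d(w) = -1393/135 - 251/w (d(w) = -8 + (313/(3*(4 - (5 + 2)**2)) - 251/w) = -8 + (313/(3*(4 - 1*7**2)) - 251/w) = -8 + (313/(3*(4 - 1*49)) - 251/w) = -8 + (313/(3*(4 - 49)) - 251/w) = -8 + ((313/3)/(-45) - 251/w) = -8 + ((313/3)*(-1/45) - 251/w) = -8 + (-313/135 - 251/w) = -1393/135 - 251/w)
d(I((-4 - 2) - 6)) + 114327 = (-1393/135 - 251/(3 + 2*((-4 - 2) - 6))) + 114327 = (-1393/135 - 251/(3 + 2*(-6 - 6))) + 114327 = (-1393/135 - 251/(3 + 2*(-12))) + 114327 = (-1393/135 - 251/(3 - 24)) + 114327 = (-1393/135 - 251/(-21)) + 114327 = (-1393/135 - 251*(-1/21)) + 114327 = (-1393/135 + 251/21) + 114327 = 1544/945 + 114327 = 108040559/945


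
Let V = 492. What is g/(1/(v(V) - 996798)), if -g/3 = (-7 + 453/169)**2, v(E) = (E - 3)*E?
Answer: 92996379000/2197 ≈ 4.2329e+7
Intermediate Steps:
v(E) = E*(-3 + E) (v(E) = (-3 + E)*E = E*(-3 + E))
g = -1598700/28561 (g = -3*(-7 + 453/169)**2 = -3*(-730/169)**2 = -3*532900/28561 = -1598700/28561 ≈ -55.975)
g/(1/(v(V) - 996798)) = -(-1593580962600/28561 + 786560400*(-3 + 492)/28561) = -1598700/(28561*(1/(492*489 - 996798))) = -1598700/(28561*(1/(240588 - 996798))) = -1598700/(28561*(1/(-756210))) = -1598700/(28561*(-1/756210)) = -1598700/28561*(-756210) = 92996379000/2197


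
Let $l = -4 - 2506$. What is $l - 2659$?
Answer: $-5169$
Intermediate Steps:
$l = -2510$
$l - 2659 = -2510 - 2659 = -5169$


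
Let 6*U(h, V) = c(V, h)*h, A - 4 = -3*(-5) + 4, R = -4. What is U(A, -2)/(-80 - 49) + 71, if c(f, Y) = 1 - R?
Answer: 54839/774 ≈ 70.851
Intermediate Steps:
c(f, Y) = 5 (c(f, Y) = 1 - 1*(-4) = 1 + 4 = 5)
A = 23 (A = 4 + (-3*(-5) + 4) = 4 + (15 + 4) = 4 + 19 = 23)
U(h, V) = 5*h/6 (U(h, V) = (5*h)/6 = 5*h/6)
U(A, -2)/(-80 - 49) + 71 = ((⅚)*23)/(-80 - 49) + 71 = (115/6)/(-129) + 71 = (115/6)*(-1/129) + 71 = -115/774 + 71 = 54839/774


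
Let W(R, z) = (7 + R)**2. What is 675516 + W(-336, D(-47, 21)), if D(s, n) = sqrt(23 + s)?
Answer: 783757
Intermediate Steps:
675516 + W(-336, D(-47, 21)) = 675516 + (7 - 336)**2 = 675516 + (-329)**2 = 675516 + 108241 = 783757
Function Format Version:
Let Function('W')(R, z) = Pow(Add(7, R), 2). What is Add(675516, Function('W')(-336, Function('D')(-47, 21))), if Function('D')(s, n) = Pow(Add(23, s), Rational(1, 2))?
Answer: 783757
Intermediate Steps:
Add(675516, Function('W')(-336, Function('D')(-47, 21))) = Add(675516, Pow(Add(7, -336), 2)) = Add(675516, Pow(-329, 2)) = Add(675516, 108241) = 783757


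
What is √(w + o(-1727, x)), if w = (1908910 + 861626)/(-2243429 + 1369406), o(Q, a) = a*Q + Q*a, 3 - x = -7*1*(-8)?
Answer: 51*√5973839408830/291341 ≈ 427.85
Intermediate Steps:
x = -53 (x = 3 - (-7*1)*(-8) = 3 - (-7)*(-8) = 3 - 1*56 = 3 - 56 = -53)
o(Q, a) = 2*Q*a (o(Q, a) = Q*a + Q*a = 2*Q*a)
w = -923512/291341 (w = 2770536/(-874023) = 2770536*(-1/874023) = -923512/291341 ≈ -3.1699)
√(w + o(-1727, x)) = √(-923512/291341 + 2*(-1727)*(-53)) = √(-923512/291341 + 183062) = √(53332542630/291341) = 51*√5973839408830/291341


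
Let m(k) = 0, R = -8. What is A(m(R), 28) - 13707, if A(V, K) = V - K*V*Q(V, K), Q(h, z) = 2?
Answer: -13707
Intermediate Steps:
A(V, K) = V - 2*K*V (A(V, K) = V - K*V*2 = V - 2*K*V)
A(m(R), 28) - 13707 = 0*(1 - 2*28) - 13707 = 0*(1 - 56) - 13707 = 0*(-55) - 13707 = 0 - 13707 = -13707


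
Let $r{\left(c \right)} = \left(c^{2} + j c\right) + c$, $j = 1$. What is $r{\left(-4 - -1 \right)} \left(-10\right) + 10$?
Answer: $-20$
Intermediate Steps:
$r{\left(c \right)} = c^{2} + 2 c$ ($r{\left(c \right)} = \left(c^{2} + 1 c\right) + c = \left(c^{2} + c\right) + c = \left(c + c^{2}\right) + c = c^{2} + 2 c$)
$r{\left(-4 - -1 \right)} \left(-10\right) + 10 = \left(-4 - -1\right) \left(2 - 3\right) \left(-10\right) + 10 = \left(-4 + 1\right) \left(2 + \left(-4 + 1\right)\right) \left(-10\right) + 10 = - 3 \left(2 - 3\right) \left(-10\right) + 10 = \left(-3\right) \left(-1\right) \left(-10\right) + 10 = 3 \left(-10\right) + 10 = -30 + 10 = -20$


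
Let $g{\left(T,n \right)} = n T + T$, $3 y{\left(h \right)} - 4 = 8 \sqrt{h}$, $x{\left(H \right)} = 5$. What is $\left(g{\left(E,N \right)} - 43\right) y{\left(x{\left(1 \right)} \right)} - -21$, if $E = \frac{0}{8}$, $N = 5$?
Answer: $- \frac{109}{3} - \frac{344 \sqrt{5}}{3} \approx -292.74$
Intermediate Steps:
$y{\left(h \right)} = \frac{4}{3} + \frac{8 \sqrt{h}}{3}$
$E = 0$ ($E = 0 \cdot \frac{1}{8} = 0$)
$g{\left(T,n \right)} = T + T n$ ($g{\left(T,n \right)} = T n + T = T + T n$)
$\left(g{\left(E,N \right)} - 43\right) y{\left(x{\left(1 \right)} \right)} - -21 = \left(0 \left(1 + 5\right) - 43\right) \left(\frac{4}{3} + \frac{8 \sqrt{5}}{3}\right) - -21 = \left(0 \cdot 6 - 43\right) \left(\frac{4}{3} + \frac{8 \sqrt{5}}{3}\right) + \left(-15 + 36\right) = \left(0 - 43\right) \left(\frac{4}{3} + \frac{8 \sqrt{5}}{3}\right) + 21 = - 43 \left(\frac{4}{3} + \frac{8 \sqrt{5}}{3}\right) + 21 = \left(- \frac{172}{3} - \frac{344 \sqrt{5}}{3}\right) + 21 = - \frac{109}{3} - \frac{344 \sqrt{5}}{3}$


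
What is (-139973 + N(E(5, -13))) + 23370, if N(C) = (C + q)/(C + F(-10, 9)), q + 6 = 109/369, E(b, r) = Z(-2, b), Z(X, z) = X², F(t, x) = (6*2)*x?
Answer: -4818969413/41328 ≈ -1.1660e+5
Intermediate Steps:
F(t, x) = 12*x
E(b, r) = 4 (E(b, r) = (-2)² = 4)
q = -2105/369 (q = -6 + 109/369 = -2105/369 ≈ -5.7046)
N(C) = (-2105/369 + C)/(108 + C) (N(C) = (C - 2105/369)/(C + 12*9) = (-2105/369 + C)/(C + 108) = (-2105/369 + C)/(108 + C))
(-139973 + N(E(5, -13))) + 23370 = (-139973 + (-2105/369 + 4)/(108 + 4)) + 23370 = (-139973 - 629/369/112) + 23370 = (-139973 + (1/112)*(-629/369)) + 23370 = (-139973 - 629/41328) + 23370 = -5784804773/41328 + 23370 = -4818969413/41328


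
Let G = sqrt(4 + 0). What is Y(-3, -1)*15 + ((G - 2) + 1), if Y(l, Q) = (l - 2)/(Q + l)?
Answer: 79/4 ≈ 19.750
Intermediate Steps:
G = 2 (G = sqrt(4) = 2)
Y(l, Q) = (-2 + l)/(Q + l)
Y(-3, -1)*15 + ((G - 2) + 1) = ((-2 - 3)/(-1 - 3))*15 + ((2 - 2) + 1) = (-5/(-4))*15 + (0 + 1) = -1/4*(-5)*15 + 1 = (5/4)*15 + 1 = 75/4 + 1 = 79/4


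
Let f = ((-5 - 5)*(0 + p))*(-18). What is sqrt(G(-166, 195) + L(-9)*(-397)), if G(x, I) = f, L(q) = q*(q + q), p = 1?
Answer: 3*I*sqrt(7126) ≈ 253.25*I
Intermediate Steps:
L(q) = 2*q**2 (L(q) = q*(2*q) = 2*q**2)
f = 180 (f = ((-5 - 5)*(0 + 1))*(-18) = -10*1*(-18) = -10*(-18) = 180)
G(x, I) = 180
sqrt(G(-166, 195) + L(-9)*(-397)) = sqrt(180 + (2*(-9)**2)*(-397)) = sqrt(180 + (2*81)*(-397)) = sqrt(180 + 162*(-397)) = sqrt(180 - 64314) = sqrt(-64134) = 3*I*sqrt(7126)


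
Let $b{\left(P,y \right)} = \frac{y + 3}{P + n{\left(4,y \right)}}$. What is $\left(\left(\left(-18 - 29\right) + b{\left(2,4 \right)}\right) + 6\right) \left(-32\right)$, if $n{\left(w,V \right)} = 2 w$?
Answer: $\frac{6448}{5} \approx 1289.6$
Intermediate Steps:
$b{\left(P,y \right)} = \frac{3 + y}{8 + P}$ ($b{\left(P,y \right)} = \frac{y + 3}{P + 2 \cdot 4} = \frac{3 + y}{P + 8} = \frac{3 + y}{8 + P}$)
$\left(\left(\left(-18 - 29\right) + b{\left(2,4 \right)}\right) + 6\right) \left(-32\right) = \left(\left(\left(-18 - 29\right) + \frac{3 + 4}{8 + 2}\right) + 6\right) \left(-32\right) = \left(\left(-47 + \frac{1}{10} \cdot 7\right) + 6\right) \left(-32\right) = \left(\left(-47 + \frac{7}{10}\right) + 6\right) \left(-32\right) = \left(- \frac{463}{10} + 6\right) \left(-32\right) = \left(- \frac{403}{10}\right) \left(-32\right) = \frac{6448}{5}$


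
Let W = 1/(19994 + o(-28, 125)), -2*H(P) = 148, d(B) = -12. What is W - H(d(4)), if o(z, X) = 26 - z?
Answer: 1483553/20048 ≈ 74.000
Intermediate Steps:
H(P) = -74 (H(P) = -½*148 = -74)
W = 1/20048 (W = 1/(19994 + (26 - 1*(-28))) = 1/(19994 + (26 + 28)) = 1/(19994 + 54) = 1/20048 ≈ 4.9880e-5)
W - H(d(4)) = 1/20048 - 1*(-74) = 1/20048 + 74 = 1483553/20048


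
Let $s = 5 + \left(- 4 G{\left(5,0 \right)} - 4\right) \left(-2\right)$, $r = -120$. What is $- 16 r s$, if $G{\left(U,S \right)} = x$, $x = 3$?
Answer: $71040$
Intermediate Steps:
$G{\left(U,S \right)} = 3$
$s = 37$ ($s = 5 + \left(\left(-4\right) 3 - 4\right) \left(-2\right) = 5 + \left(-12 - 4\right) \left(-2\right) = 5 - -32 = 5 + 32 = 37$)
$- 16 r s = \left(-16\right) \left(-120\right) 37 = 1920 \cdot 37 = 71040$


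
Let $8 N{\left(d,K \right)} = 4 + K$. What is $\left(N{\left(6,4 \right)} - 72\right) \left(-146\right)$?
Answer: $10366$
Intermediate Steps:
$N{\left(d,K \right)} = \frac{1}{2} + \frac{K}{8}$ ($N{\left(d,K \right)} = \frac{4 + K}{8} = \frac{1}{2} + \frac{K}{8}$)
$\left(N{\left(6,4 \right)} - 72\right) \left(-146\right) = \left(\left(\frac{1}{2} + \frac{1}{8} \cdot 4\right) - 72\right) \left(-146\right) = \left(\left(\frac{1}{2} + \frac{1}{2}\right) - 72\right) \left(-146\right) = \left(1 - 72\right) \left(-146\right) = \left(-71\right) \left(-146\right) = 10366$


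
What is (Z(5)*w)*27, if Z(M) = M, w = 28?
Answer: 3780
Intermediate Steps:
(Z(5)*w)*27 = (5*28)*27 = 140*27 = 3780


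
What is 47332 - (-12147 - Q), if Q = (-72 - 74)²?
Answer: 80795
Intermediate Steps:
Q = 21316 (Q = (-146)² = 21316)
47332 - (-12147 - Q) = 47332 - (-12147 - 1*21316) = 47332 - (-12147 - 21316) = 47332 - 1*(-33463) = 47332 + 33463 = 80795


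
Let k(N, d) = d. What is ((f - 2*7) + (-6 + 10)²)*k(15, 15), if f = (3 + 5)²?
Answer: 990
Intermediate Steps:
f = 64 (f = 8² = 64)
((f - 2*7) + (-6 + 10)²)*k(15, 15) = ((64 - 2*7) + (-6 + 10)²)*15 = ((64 - 14) + 4²)*15 = (50 + 16)*15 = 66*15 = 990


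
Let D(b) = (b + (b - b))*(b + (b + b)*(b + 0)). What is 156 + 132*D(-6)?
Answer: -52116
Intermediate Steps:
D(b) = b*(b + 2*b²) (D(b) = (b + 0)*(b + (2*b)*b) = b*(b + 2*b²))
156 + 132*D(-6) = 156 + 132*((-6)²*(1 + 2*(-6))) = 156 + 132*(36*(1 - 12)) = 156 + 132*(36*(-11)) = 156 + 132*(-396) = 156 - 52272 = -52116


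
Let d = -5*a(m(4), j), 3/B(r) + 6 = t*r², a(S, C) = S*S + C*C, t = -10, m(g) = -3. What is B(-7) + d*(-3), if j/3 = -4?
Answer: 1138317/496 ≈ 2295.0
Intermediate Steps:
j = -12 (j = 3*(-4) = -12)
a(S, C) = C² + S² (a(S, C) = S² + C² = C² + S²)
B(r) = 3/(-6 - 10*r²)
d = -765 (d = -5*((-12)² + (-3)²) = -5*(144 + 9) = -5*153 = -765)
B(-7) + d*(-3) = -3/(6 + 10*(-7)²) - 765*(-3) = -3/(6 + 10*49) + 2295 = -3/(6 + 490) + 2295 = -3/496 + 2295 = 1138317/496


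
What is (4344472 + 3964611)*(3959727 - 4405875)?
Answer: -3707080762284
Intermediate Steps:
(4344472 + 3964611)*(3959727 - 4405875) = 8309083*(-446148) = -3707080762284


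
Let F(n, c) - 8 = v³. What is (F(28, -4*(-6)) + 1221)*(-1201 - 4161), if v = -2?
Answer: -6547002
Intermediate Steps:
F(n, c) = 0 (F(n, c) = 8 + (-2)³ = 8 - 8 = 0)
(F(28, -4*(-6)) + 1221)*(-1201 - 4161) = (0 + 1221)*(-1201 - 4161) = 1221*(-5362) = -6547002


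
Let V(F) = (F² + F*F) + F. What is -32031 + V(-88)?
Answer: -16631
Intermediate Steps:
V(F) = F + 2*F² (V(F) = (F² + F²) + F = 2*F² + F = F + 2*F²)
-32031 + V(-88) = -32031 - 88*(1 + 2*(-88)) = -32031 - 88*(1 - 176) = -32031 - 88*(-175) = -32031 + 15400 = -16631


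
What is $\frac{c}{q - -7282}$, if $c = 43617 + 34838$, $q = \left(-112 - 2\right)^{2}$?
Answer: $\frac{78455}{20278} \approx 3.869$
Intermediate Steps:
$q = 12996$ ($q = \left(-114\right)^{2} = 12996$)
$c = 78455$
$\frac{c}{q - -7282} = \frac{78455}{12996 - -7282} = \frac{78455}{12996 + 7282} = \frac{78455}{20278}$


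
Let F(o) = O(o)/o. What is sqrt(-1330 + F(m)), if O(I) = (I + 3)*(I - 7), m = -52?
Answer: I*sqrt(936663)/26 ≈ 37.224*I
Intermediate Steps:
O(I) = (-7 + I)*(3 + I) (O(I) = (3 + I)*(-7 + I) = (-7 + I)*(3 + I))
F(o) = (-21 + o**2 - 4*o)/o
sqrt(-1330 + F(m)) = sqrt(-1330 + (-4 - 52 - 21/(-52))) = sqrt(-1330 + (-4 - 52 - 21*(-1/52))) = sqrt(-1330 + (-4 - 52 + 21/52)) = sqrt(-1330 - 2891/52) = sqrt(-72051/52) = I*sqrt(936663)/26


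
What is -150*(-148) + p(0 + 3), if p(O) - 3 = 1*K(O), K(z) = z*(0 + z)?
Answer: 22212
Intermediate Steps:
K(z) = z² (K(z) = z*z = z²)
p(O) = 3 + O² (p(O) = 3 + 1*O² = 3 + O²)
-150*(-148) + p(0 + 3) = -150*(-148) + (3 + (0 + 3)²) = 22200 + (3 + 3²) = 22200 + (3 + 9) = 22200 + 12 = 22212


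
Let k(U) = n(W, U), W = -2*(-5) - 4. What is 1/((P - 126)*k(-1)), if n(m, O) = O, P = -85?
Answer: 1/211 ≈ 0.0047393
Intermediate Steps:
W = 6 (W = 10 - 4 = 6)
k(U) = U
1/((P - 126)*k(-1)) = 1/((-85 - 126)*(-1)) = 1/(-211*(-1)) = 1/211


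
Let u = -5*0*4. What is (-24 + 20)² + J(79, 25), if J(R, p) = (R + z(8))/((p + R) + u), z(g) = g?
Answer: 1751/104 ≈ 16.837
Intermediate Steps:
u = 0 (u = 0*4 = 0)
J(R, p) = (8 + R)/(R + p) (J(R, p) = (R + 8)/((p + R) + 0) = (8 + R)/((R + p) + 0) = (8 + R)/(R + p))
(-24 + 20)² + J(79, 25) = (-24 + 20)² + (8 + 79)/(79 + 25) = (-4)² + 87/104 = 16 + (1/104)*87 = 16 + 87/104 = 1751/104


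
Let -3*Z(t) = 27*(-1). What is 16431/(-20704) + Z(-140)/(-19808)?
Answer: -2544153/3203944 ≈ -0.79407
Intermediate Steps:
Z(t) = 9 (Z(t) = -9*(-1) = -⅓*(-27) = 9)
16431/(-20704) + Z(-140)/(-19808) = 16431/(-20704) + 9/(-19808) = 16431*(-1/20704) + 9*(-1/19808) = -16431/20704 - 9/19808 = -2544153/3203944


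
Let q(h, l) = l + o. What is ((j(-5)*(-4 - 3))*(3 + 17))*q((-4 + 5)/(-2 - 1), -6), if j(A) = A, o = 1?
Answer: -3500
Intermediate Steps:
q(h, l) = 1 + l (q(h, l) = l + 1 = 1 + l)
((j(-5)*(-4 - 3))*(3 + 17))*q((-4 + 5)/(-2 - 1), -6) = ((-5*(-4 - 3))*(3 + 17))*(1 - 6) = (-5*(-7)*20)*(-5) = (35*20)*(-5) = 700*(-5) = -3500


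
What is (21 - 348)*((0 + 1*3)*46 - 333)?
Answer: 63765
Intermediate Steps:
(21 - 348)*((0 + 1*3)*46 - 333) = -327*((0 + 3)*46 - 333) = -327*(3*46 - 333) = -327*(138 - 333) = -327*(-195) = 63765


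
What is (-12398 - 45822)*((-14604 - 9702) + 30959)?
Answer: -387337660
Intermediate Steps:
(-12398 - 45822)*((-14604 - 9702) + 30959) = -58220*(-24306 + 30959) = -58220*6653 = -387337660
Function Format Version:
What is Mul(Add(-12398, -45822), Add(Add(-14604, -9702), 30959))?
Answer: -387337660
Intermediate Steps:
Mul(Add(-12398, -45822), Add(Add(-14604, -9702), 30959)) = Mul(-58220, Add(-24306, 30959)) = Mul(-58220, 6653) = -387337660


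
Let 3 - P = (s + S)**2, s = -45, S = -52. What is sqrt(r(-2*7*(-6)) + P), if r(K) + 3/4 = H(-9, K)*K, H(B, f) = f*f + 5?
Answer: sqrt(2334869)/2 ≈ 764.01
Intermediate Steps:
H(B, f) = 5 + f**2 (H(B, f) = f**2 + 5 = 5 + f**2)
P = -9406 (P = 3 - (-45 - 52)**2 = 3 - 1*(-97)**2 = 3 - 1*9409 = 3 - 9409 = -9406)
r(K) = -3/4 + K*(5 + K**2) (r(K) = -3/4 + (5 + K**2)*K = -3/4 + K*(5 + K**2))
sqrt(r(-2*7*(-6)) + P) = sqrt((-3/4 + (-2*7*(-6))**3 + 5*(-2*7*(-6))) - 9406) = sqrt((-3/4 + (-14*(-6))**3 + 5*(-14*(-6))) - 9406) = sqrt((-3/4 + 84**3 + 5*84) - 9406) = sqrt((-3/4 + 592704 + 420) - 9406) = sqrt(2372493/4 - 9406) = sqrt(2334869/4) = sqrt(2334869)/2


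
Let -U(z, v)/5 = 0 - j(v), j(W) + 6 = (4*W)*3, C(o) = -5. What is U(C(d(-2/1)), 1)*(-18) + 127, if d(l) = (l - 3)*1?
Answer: -413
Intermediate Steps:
d(l) = -3 + l (d(l) = (-3 + l)*1 = -3 + l)
j(W) = -6 + 12*W (j(W) = -6 + (4*W)*3 = -6 + 12*W)
U(z, v) = -30 + 60*v (U(z, v) = -5*(0 - (-6 + 12*v)) = -5*(0 + (6 - 12*v)) = -5*(6 - 12*v) = -30 + 60*v)
U(C(d(-2/1)), 1)*(-18) + 127 = (-30 + 60*1)*(-18) + 127 = (-30 + 60)*(-18) + 127 = 30*(-18) + 127 = -540 + 127 = -413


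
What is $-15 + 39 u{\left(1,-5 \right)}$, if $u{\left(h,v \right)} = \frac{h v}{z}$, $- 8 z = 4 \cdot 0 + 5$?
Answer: $297$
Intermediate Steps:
$z = - \frac{5}{8}$ ($z = - \frac{4 \cdot 0 + 5}{8} = - \frac{0 + 5}{8} = \left(- \frac{1}{8}\right) 5 = - \frac{5}{8} \approx -0.625$)
$u{\left(h,v \right)} = - \frac{8 h v}{5}$ ($u{\left(h,v \right)} = \frac{h v}{- \frac{5}{8}} = h v \left(- \frac{8}{5}\right) = - \frac{8 h v}{5}$)
$-15 + 39 u{\left(1,-5 \right)} = -15 + 39 \left(\left(- \frac{8}{5}\right) 1 \left(-5\right)\right) = -15 + 39 \cdot 8 = -15 + 312 = 297$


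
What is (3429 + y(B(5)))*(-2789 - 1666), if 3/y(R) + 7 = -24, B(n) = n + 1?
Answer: -473548680/31 ≈ -1.5276e+7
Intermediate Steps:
B(n) = 1 + n
y(R) = -3/31 (y(R) = 3/(-7 - 24) = 3/(-31) = 3*(-1/31) = -3/31)
(3429 + y(B(5)))*(-2789 - 1666) = (3429 - 3/31)*(-2789 - 1666) = (106296/31)*(-4455) = -473548680/31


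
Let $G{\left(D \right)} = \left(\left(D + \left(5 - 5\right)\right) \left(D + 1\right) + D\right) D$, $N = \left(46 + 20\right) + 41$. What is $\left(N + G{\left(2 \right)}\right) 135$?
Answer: $16605$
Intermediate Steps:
$N = 107$ ($N = 66 + 41 = 107$)
$G{\left(D \right)} = D \left(D + D \left(1 + D\right)\right)$ ($G{\left(D \right)} = \left(\left(D + 0\right) \left(1 + D\right) + D\right) D = \left(D \left(1 + D\right) + D\right) D = \left(D + D \left(1 + D\right)\right) D = D \left(D + D \left(1 + D\right)\right)$)
$\left(N + G{\left(2 \right)}\right) 135 = \left(107 + 2^{2} \left(2 + 2\right)\right) 135 = \left(107 + 4 \cdot 4\right) 135 = \left(107 + 16\right) 135 = 123 \cdot 135 = 16605$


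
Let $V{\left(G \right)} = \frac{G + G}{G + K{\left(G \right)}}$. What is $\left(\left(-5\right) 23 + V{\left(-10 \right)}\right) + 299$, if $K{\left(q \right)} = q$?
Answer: $185$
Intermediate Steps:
$V{\left(G \right)} = 1$ ($V{\left(G \right)} = \frac{G + G}{G + G} = \frac{2 G}{2 G} = 2 G \frac{1}{2 G} = 1$)
$\left(\left(-5\right) 23 + V{\left(-10 \right)}\right) + 299 = \left(\left(-5\right) 23 + 1\right) + 299 = \left(-115 + 1\right) + 299 = -114 + 299 = 185$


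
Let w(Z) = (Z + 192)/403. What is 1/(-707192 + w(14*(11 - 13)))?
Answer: -403/284998212 ≈ -1.4140e-6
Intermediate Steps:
w(Z) = 192/403 + Z/403 (w(Z) = (192 + Z)*(1/403) = 192/403 + Z/403)
1/(-707192 + w(14*(11 - 13))) = 1/(-707192 + (192/403 + (14*(11 - 13))/403)) = 1/(-707192 + (192/403 + (14*(-2))/403)) = 1/(-707192 + (192/403 + (1/403)*(-28))) = 1/(-707192 + (192/403 - 28/403)) = 1/(-707192 + 164/403) = 1/(-284998212/403) = -403/284998212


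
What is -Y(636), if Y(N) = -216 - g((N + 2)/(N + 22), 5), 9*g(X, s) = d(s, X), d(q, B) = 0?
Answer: 216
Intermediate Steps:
g(X, s) = 0 (g(X, s) = (⅑)*0 = 0)
Y(N) = -216 (Y(N) = -216 - 1*0 = -216 + 0 = -216)
-Y(636) = -1*(-216) = 216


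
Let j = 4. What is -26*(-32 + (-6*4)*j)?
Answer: 3328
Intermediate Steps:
-26*(-32 + (-6*4)*j) = -26*(-32 - 6*4*4) = -26*(-32 - 24*4) = -26*(-32 - 96) = -26*(-128) = 3328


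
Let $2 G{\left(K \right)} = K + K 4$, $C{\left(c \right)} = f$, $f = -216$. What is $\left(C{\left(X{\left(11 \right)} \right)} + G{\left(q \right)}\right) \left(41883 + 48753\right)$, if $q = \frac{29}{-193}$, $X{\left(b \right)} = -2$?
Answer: $- \frac{3785004678}{193} \approx -1.9611 \cdot 10^{7}$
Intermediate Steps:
$C{\left(c \right)} = -216$
$q = - \frac{29}{193}$ ($q = 29 \left(- \frac{1}{193}\right) = - \frac{29}{193} \approx -0.15026$)
$G{\left(K \right)} = \frac{5 K}{2}$ ($G{\left(K \right)} = \frac{K + K 4}{2} = \frac{K + 4 K}{2} = \frac{5 K}{2}$)
$\left(C{\left(X{\left(11 \right)} \right)} + G{\left(q \right)}\right) \left(41883 + 48753\right) = \left(-216 + \frac{5}{2} \left(- \frac{29}{193}\right)\right) \left(41883 + 48753\right) = \left(-216 - \frac{145}{386}\right) 90636 = \left(- \frac{83521}{386}\right) 90636 = - \frac{3785004678}{193}$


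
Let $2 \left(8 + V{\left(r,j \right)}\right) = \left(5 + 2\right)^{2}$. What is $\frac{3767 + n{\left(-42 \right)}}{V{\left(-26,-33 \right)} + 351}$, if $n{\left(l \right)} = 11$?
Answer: $\frac{7556}{735} \approx 10.28$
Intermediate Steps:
$V{\left(r,j \right)} = \frac{33}{2}$ ($V{\left(r,j \right)} = -8 + \frac{\left(5 + 2\right)^{2}}{2} = -8 + \frac{7^{2}}{2} = -8 + \frac{1}{2} \cdot 49 = -8 + \frac{49}{2} = \frac{33}{2}$)
$\frac{3767 + n{\left(-42 \right)}}{V{\left(-26,-33 \right)} + 351} = \frac{3767 + 11}{\frac{33}{2} + 351} = \frac{3778}{\frac{735}{2}} = 3778 \cdot \frac{2}{735} = \frac{7556}{735}$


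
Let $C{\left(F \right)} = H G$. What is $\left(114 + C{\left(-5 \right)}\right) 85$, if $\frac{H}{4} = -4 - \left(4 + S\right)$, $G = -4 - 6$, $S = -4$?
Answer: $23290$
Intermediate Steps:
$G = -10$ ($G = -4 - 6 = -10$)
$H = -16$ ($H = 4 \left(-4 - 0\right) = 4 \left(-4 + \left(-4 + 4\right)\right) = 4 \left(-4 + 0\right) = 4 \left(-4\right) = -16$)
$C{\left(F \right)} = 160$ ($C{\left(F \right)} = \left(-16\right) \left(-10\right) = 160$)
$\left(114 + C{\left(-5 \right)}\right) 85 = \left(114 + 160\right) 85 = 274 \cdot 85 = 23290$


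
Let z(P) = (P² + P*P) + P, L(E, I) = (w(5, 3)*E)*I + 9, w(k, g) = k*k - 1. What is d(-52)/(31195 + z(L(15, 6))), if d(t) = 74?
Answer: 37/4721243 ≈ 7.8369e-6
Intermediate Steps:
w(k, g) = -1 + k² (w(k, g) = k² - 1 = -1 + k²)
L(E, I) = 9 + 24*E*I (L(E, I) = ((-1 + 5²)*E)*I + 9 = ((-1 + 25)*E)*I + 9 = (24*E)*I + 9 = 24*E*I + 9 = 9 + 24*E*I)
z(P) = P + 2*P² (z(P) = (P² + P²) + P = 2*P² + P = P + 2*P²)
d(-52)/(31195 + z(L(15, 6))) = 74/(31195 + (9 + 24*15*6)*(1 + 2*(9 + 24*15*6))) = 74/(31195 + (9 + 2160)*(1 + 2*(9 + 2160))) = 74/(31195 + 2169*(1 + 2*2169)) = 74/(31195 + 2169*(1 + 4338)) = 74/(31195 + 2169*4339) = 74/(31195 + 9411291) = 74/9442486 = 74*(1/9442486) = 37/4721243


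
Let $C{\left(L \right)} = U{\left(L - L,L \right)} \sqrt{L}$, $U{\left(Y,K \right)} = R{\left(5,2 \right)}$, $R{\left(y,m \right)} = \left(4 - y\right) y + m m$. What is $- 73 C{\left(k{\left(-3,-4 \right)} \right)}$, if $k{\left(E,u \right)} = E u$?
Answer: $146 \sqrt{3} \approx 252.88$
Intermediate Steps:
$R{\left(y,m \right)} = m^{2} + y \left(4 - y\right)$ ($R{\left(y,m \right)} = y \left(4 - y\right) + m^{2} = m^{2} + y \left(4 - y\right)$)
$U{\left(Y,K \right)} = -1$ ($U{\left(Y,K \right)} = 2^{2} - 5^{2} + 4 \cdot 5 = 4 - 25 + 20 = -1$)
$C{\left(L \right)} = - \sqrt{L}$
$- 73 C{\left(k{\left(-3,-4 \right)} \right)} = - 73 \left(- \sqrt{\left(-3\right) \left(-4\right)}\right) = - 73 \left(- \sqrt{12}\right) = - 73 \left(- 2 \sqrt{3}\right) = 146 \sqrt{3}$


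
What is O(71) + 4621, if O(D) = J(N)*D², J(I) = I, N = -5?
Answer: -20584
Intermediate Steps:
O(D) = -5*D²
O(71) + 4621 = -5*71² + 4621 = -5*5041 + 4621 = -25205 + 4621 = -20584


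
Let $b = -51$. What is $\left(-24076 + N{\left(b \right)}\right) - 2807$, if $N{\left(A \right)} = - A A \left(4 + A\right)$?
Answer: $95364$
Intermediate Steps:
$N{\left(A \right)} = - A^{2} \left(4 + A\right)$
$\left(-24076 + N{\left(b \right)}\right) - 2807 = \left(-24076 + \left(-51\right)^{2} \left(-4 - -51\right)\right) - 2807 = \left(-24076 + 2601 \left(-4 + 51\right)\right) - 2807 = \left(-24076 + 2601 \cdot 47\right) - 2807 = \left(-24076 + 122247\right) - 2807 = 98171 - 2807 = 95364$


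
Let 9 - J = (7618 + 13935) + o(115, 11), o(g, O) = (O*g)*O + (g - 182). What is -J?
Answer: 35392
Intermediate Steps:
o(g, O) = -182 + g + g*O**2 (o(g, O) = g*O**2 + (-182 + g) = -182 + g + g*O**2)
J = -35392 (J = 9 - ((7618 + 13935) + (-182 + 115 + 115*11**2)) = 9 - (21553 + (-182 + 115 + 115*121)) = 9 - (21553 + (-182 + 115 + 13915)) = 9 - (21553 + 13848) = 9 - 1*35401 = 9 - 35401 = -35392)
-J = -1*(-35392) = 35392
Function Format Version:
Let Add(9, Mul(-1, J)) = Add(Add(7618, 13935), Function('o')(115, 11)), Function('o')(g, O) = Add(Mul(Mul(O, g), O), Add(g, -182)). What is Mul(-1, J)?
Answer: 35392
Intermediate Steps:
Function('o')(g, O) = Add(-182, g, Mul(g, Pow(O, 2))) (Function('o')(g, O) = Add(Mul(g, Pow(O, 2)), Add(-182, g)) = Add(-182, g, Mul(g, Pow(O, 2))))
J = -35392 (J = Add(9, Mul(-1, Add(Add(7618, 13935), Add(-182, 115, Mul(115, Pow(11, 2)))))) = Add(9, Mul(-1, Add(21553, Add(-182, 115, Mul(115, 121))))) = Add(9, Mul(-1, Add(21553, Add(-182, 115, 13915)))) = Add(9, Mul(-1, Add(21553, 13848))) = Add(9, Mul(-1, 35401)) = Add(9, -35401) = -35392)
Mul(-1, J) = Mul(-1, -35392) = 35392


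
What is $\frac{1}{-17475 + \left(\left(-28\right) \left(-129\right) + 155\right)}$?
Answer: $- \frac{1}{13708} \approx -7.295 \cdot 10^{-5}$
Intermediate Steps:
$\frac{1}{-17475 + \left(\left(-28\right) \left(-129\right) + 155\right)} = \frac{1}{-17475 + \left(3612 + 155\right)} = \frac{1}{-17475 + 3767} = \frac{1}{-13708} = - \frac{1}{13708}$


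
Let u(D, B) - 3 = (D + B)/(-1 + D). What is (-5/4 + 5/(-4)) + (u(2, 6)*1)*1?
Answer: 17/2 ≈ 8.5000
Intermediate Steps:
u(D, B) = 3 + (B + D)/(-1 + D) (u(D, B) = 3 + (D + B)/(-1 + D) = 3 + (B + D)/(-1 + D))
(-5/4 + 5/(-4)) + (u(2, 6)*1)*1 = (-5/4 + 5/(-4)) + (((-3 + 6 + 4*2)/(-1 + 2))*1)*1 = (-5*¼ + 5*(-¼)) + (((-3 + 6 + 8)/1)*1)*1 = (-5/4 - 5/4) + ((1*11)*1)*1 = -5/2 + (11*1)*1 = -5/2 + 11*1 = -5/2 + 11 = 17/2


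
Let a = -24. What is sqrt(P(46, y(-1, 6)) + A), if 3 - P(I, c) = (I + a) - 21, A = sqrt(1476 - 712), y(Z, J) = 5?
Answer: sqrt(2 + 2*sqrt(191)) ≈ 5.4443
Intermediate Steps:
A = 2*sqrt(191) (A = sqrt(764) = 2*sqrt(191) ≈ 27.641)
P(I, c) = 48 - I (P(I, c) = 3 - ((I - 24) - 21) = 3 - ((-24 + I) - 21) = 3 - (-45 + I) = 3 + (45 - I) = 48 - I)
sqrt(P(46, y(-1, 6)) + A) = sqrt((48 - 1*46) + 2*sqrt(191)) = sqrt((48 - 46) + 2*sqrt(191)) = sqrt(2 + 2*sqrt(191))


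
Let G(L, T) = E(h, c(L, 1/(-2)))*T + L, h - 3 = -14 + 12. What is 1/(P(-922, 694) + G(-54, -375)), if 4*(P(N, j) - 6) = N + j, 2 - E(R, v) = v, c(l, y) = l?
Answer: -1/21105 ≈ -4.7382e-5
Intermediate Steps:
h = 1 (h = 3 + (-14 + 12) = 3 - 2 = 1)
E(R, v) = 2 - v
G(L, T) = L + T*(2 - L) (G(L, T) = (2 - L)*T + L = T*(2 - L) + L = L + T*(2 - L))
P(N, j) = 6 + N/4 + j/4 (P(N, j) = 6 + (N + j)/4 = 6 + (N/4 + j/4) = 6 + N/4 + j/4)
1/(P(-922, 694) + G(-54, -375)) = 1/((6 + (¼)*(-922) + (¼)*694) + (-54 - 1*(-375)*(-2 - 54))) = 1/((6 - 461/2 + 347/2) + (-54 - 1*(-375)*(-56))) = 1/(-51 + (-54 - 21000)) = 1/(-51 - 21054) = 1/(-21105) = -1/21105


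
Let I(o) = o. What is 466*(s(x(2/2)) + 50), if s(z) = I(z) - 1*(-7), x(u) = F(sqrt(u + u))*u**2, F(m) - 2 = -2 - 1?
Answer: 26096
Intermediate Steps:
F(m) = -1 (F(m) = 2 + (-2 - 1) = 2 - 3 = -1)
x(u) = -u**2
s(z) = 7 + z (s(z) = z - 1*(-7) = z + 7 = 7 + z)
466*(s(x(2/2)) + 50) = 466*((7 - (2/2)**2) + 50) = 466*((7 - (2*(1/2))**2) + 50) = 466*((7 - 1*1**2) + 50) = 466*((7 - 1*1) + 50) = 466*((7 - 1) + 50) = 466*(6 + 50) = 466*56 = 26096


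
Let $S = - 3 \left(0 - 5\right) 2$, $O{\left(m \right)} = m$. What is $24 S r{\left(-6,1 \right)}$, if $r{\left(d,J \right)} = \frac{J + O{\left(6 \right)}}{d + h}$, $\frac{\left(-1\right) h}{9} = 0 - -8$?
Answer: $- \frac{840}{13} \approx -64.615$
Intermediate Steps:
$h = -72$ ($h = - 9 \left(0 - -8\right) = - 9 \left(0 + 8\right) = \left(-9\right) 8 = -72$)
$S = 30$ ($S = - 3 \left(0 - 5\right) 2 = \left(-3\right) \left(-5\right) 2 = 15 \cdot 2 = 30$)
$r{\left(d,J \right)} = \frac{6 + J}{-72 + d}$ ($r{\left(d,J \right)} = \frac{J + 6}{d - 72} = \frac{6 + J}{-72 + d}$)
$24 S r{\left(-6,1 \right)} = 24 \cdot 30 \frac{6 + 1}{-72 - 6} = 720 \frac{1}{-78} \cdot 7 = 720 \left(\left(- \frac{1}{78}\right) 7\right) = 720 \left(- \frac{7}{78}\right) = - \frac{840}{13}$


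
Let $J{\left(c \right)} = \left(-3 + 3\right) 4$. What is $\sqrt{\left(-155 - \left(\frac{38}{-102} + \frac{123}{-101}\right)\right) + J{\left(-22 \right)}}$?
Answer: $\frac{i \sqrt{4070387163}}{5151} \approx 12.386 i$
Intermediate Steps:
$J{\left(c \right)} = 0$ ($J{\left(c \right)} = 0 \cdot 4 = 0$)
$\sqrt{\left(-155 - \left(\frac{38}{-102} + \frac{123}{-101}\right)\right) + J{\left(-22 \right)}} = \sqrt{\left(-155 - \left(\frac{38}{-102} + \frac{123}{-101}\right)\right) + 0} = \sqrt{\left(-155 - \left(38 \left(- \frac{1}{102}\right) + 123 \left(- \frac{1}{101}\right)\right)\right) + 0} = \sqrt{\left(-155 - \left(- \frac{19}{51} - \frac{123}{101}\right)\right) + 0} = \sqrt{\left(-155 - - \frac{8192}{5151}\right) + 0} = \sqrt{\left(-155 + \frac{8192}{5151}\right) + 0} = \sqrt{- \frac{790213}{5151} + 0} = \sqrt{- \frac{790213}{5151}} = \frac{i \sqrt{4070387163}}{5151}$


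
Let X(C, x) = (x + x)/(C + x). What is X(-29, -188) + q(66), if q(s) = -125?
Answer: -26749/217 ≈ -123.27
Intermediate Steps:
X(C, x) = 2*x/(C + x) (X(C, x) = (2*x)/(C + x) = 2*x/(C + x))
X(-29, -188) + q(66) = 2*(-188)/(-29 - 188) - 125 = 2*(-188)/(-217) - 125 = 2*(-188)*(-1/217) - 125 = 376/217 - 125 = -26749/217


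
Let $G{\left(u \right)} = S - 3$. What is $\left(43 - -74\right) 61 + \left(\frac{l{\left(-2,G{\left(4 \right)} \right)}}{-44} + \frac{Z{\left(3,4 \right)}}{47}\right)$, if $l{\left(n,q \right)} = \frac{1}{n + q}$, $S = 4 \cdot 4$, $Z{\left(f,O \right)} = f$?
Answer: $\frac{162353881}{22748} \approx 7137.1$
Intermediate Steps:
$S = 16$
$G{\left(u \right)} = 13$ ($G{\left(u \right)} = 16 - 3 = 13$)
$\left(43 - -74\right) 61 + \left(\frac{l{\left(-2,G{\left(4 \right)} \right)}}{-44} + \frac{Z{\left(3,4 \right)}}{47}\right) = \left(43 - -74\right) 61 + \left(\frac{1}{\left(-2 + 13\right) \left(-44\right)} + \frac{3}{47}\right) = \left(43 + 74\right) 61 + \left(\frac{1}{11} \left(- \frac{1}{44}\right) + 3 \cdot \frac{1}{47}\right) = 117 \cdot 61 + \left(\frac{1}{11} \left(- \frac{1}{44}\right) + \frac{3}{47}\right) = 7137 + \left(- \frac{1}{484} + \frac{3}{47}\right) = 7137 + \frac{1405}{22748} = \frac{162353881}{22748}$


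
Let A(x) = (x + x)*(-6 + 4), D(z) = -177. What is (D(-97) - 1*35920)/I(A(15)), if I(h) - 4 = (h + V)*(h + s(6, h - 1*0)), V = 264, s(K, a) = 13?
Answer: 36097/9584 ≈ 3.7664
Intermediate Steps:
A(x) = -4*x (A(x) = (2*x)*(-2) = -4*x)
I(h) = 4 + (13 + h)*(264 + h) (I(h) = 4 + (h + 264)*(h + 13) = 4 + (264 + h)*(13 + h) = 4 + (13 + h)*(264 + h))
(D(-97) - 1*35920)/I(A(15)) = (-177 - 1*35920)/(3436 + (-4*15)² + 277*(-4*15)) = (-177 - 35920)/(3436 + (-60)² + 277*(-60)) = -36097/(3436 + 3600 - 16620) = -36097/(-9584) = -36097*(-1/9584) = 36097/9584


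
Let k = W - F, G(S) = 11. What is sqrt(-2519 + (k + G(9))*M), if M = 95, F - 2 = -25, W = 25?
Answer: sqrt(3086) ≈ 55.552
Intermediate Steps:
F = -23 (F = 2 - 25 = -23)
k = 48 (k = 25 - 1*(-23) = 25 + 23 = 48)
sqrt(-2519 + (k + G(9))*M) = sqrt(-2519 + (48 + 11)*95) = sqrt(-2519 + 59*95) = sqrt(-2519 + 5605) = sqrt(3086)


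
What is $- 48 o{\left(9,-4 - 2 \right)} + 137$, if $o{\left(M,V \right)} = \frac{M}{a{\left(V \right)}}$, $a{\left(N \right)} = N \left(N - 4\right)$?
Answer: $\frac{649}{5} \approx 129.8$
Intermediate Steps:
$a{\left(N \right)} = N \left(-4 + N\right)$
$o{\left(M,V \right)} = \frac{M}{V \left(-4 + V\right)}$
$- 48 o{\left(9,-4 - 2 \right)} + 137 = - 48 \frac{9}{\left(-4 - 2\right) \left(-4 - 6\right)} + 137 = - 48 \frac{9}{\left(-6\right) \left(-4 - 6\right)} + 137 = - 48 \cdot 9 \left(- \frac{1}{6}\right) \frac{1}{-10} + 137 = - 48 \cdot 9 \left(- \frac{1}{6}\right) \left(- \frac{1}{10}\right) + 137 = \left(-48\right) \frac{3}{20} + 137 = - \frac{36}{5} + 137 = \frac{649}{5}$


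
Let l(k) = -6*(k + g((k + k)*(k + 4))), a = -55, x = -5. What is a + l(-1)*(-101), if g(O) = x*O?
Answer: 17519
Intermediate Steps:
g(O) = -5*O
l(k) = -6*k + 60*k*(4 + k) (l(k) = -6*(k - 5*(k + k)*(k + 4)) = -6*(k - 5*2*k*(4 + k)) = -6*(k - 10*k*(4 + k)) = -6*k + 60*k*(4 + k))
a + l(-1)*(-101) = -55 + (6*(-1)*(39 + 10*(-1)))*(-101) = -55 + (6*(-1)*(39 - 10))*(-101) = -55 + (6*(-1)*29)*(-101) = -55 - 174*(-101) = -55 + 17574 = 17519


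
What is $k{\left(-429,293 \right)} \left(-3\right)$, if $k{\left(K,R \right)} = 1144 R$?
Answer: $-1005576$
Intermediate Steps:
$k{\left(-429,293 \right)} \left(-3\right) = 1144 \cdot 293 \left(-3\right) = 335192 \left(-3\right) = -1005576$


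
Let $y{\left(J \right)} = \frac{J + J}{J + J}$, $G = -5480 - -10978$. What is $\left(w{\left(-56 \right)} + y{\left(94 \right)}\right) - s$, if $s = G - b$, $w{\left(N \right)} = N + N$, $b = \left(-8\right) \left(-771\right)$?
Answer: $559$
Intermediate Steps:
$b = 6168$
$G = 5498$ ($G = -5480 + 10978 = 5498$)
$w{\left(N \right)} = 2 N$
$y{\left(J \right)} = 1$ ($y{\left(J \right)} = \frac{2 J}{2 J} = 2 J \frac{1}{2 J} = 1$)
$s = -670$ ($s = 5498 - 6168 = -670$)
$\left(w{\left(-56 \right)} + y{\left(94 \right)}\right) - s = \left(2 \left(-56\right) + 1\right) - -670 = \left(-112 + 1\right) + 670 = -111 + 670 = 559$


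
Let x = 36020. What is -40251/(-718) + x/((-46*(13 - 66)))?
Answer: 61997149/875242 ≈ 70.834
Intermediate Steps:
-40251/(-718) + x/((-46*(13 - 66))) = -40251/(-718) + 36020/((-46*(13 - 66))) = -40251*(-1/718) + 36020/((-46*(-53))) = 40251/718 + 36020/2438 = 40251/718 + 36020*(1/2438) = 40251/718 + 18010/1219 = 61997149/875242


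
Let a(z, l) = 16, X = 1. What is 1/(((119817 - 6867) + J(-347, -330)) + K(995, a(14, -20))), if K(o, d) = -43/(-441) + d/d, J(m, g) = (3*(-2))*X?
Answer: 441/49808788 ≈ 8.8539e-6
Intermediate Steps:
J(m, g) = -6 (J(m, g) = (3*(-2))*1 = -6*1 = -6)
K(o, d) = 484/441 (K(o, d) = -43*(-1/441) + 1 = 43/441 + 1 = 484/441)
1/(((119817 - 6867) + J(-347, -330)) + K(995, a(14, -20))) = 1/(((119817 - 6867) - 6) + 484/441) = 1/((112950 - 6) + 484/441) = 1/(112944 + 484/441) = 1/(49808788/441) = 441/49808788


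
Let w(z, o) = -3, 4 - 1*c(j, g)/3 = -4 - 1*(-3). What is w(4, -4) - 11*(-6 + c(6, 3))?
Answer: -102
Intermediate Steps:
c(j, g) = 15 (c(j, g) = 12 - 3*(-4 - 1*(-3)) = 12 - 3*(-4 + 3) = 12 - 3*(-1) = 12 + 3 = 15)
w(4, -4) - 11*(-6 + c(6, 3)) = -3 - 11*(-6 + 15) = -3 - 11*9 = -3 - 99 = -102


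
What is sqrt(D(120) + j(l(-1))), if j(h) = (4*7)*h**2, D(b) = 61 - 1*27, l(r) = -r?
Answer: sqrt(62) ≈ 7.8740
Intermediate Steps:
D(b) = 34 (D(b) = 61 - 27 = 34)
j(h) = 28*h**2
sqrt(D(120) + j(l(-1))) = sqrt(34 + 28*(-1*(-1))**2) = sqrt(34 + 28*1**2) = sqrt(34 + 28*1) = sqrt(34 + 28) = sqrt(62)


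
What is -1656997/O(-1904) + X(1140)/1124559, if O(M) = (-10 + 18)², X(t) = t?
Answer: -621130272121/23990592 ≈ -25891.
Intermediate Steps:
O(M) = 64 (O(M) = 8² = 64)
-1656997/O(-1904) + X(1140)/1124559 = -1656997/64 + 1140/1124559 = -1656997*1/64 + 1140*(1/1124559) = -1656997/64 + 380/374853 = -621130272121/23990592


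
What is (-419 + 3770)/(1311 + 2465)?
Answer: 3351/3776 ≈ 0.88745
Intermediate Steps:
(-419 + 3770)/(1311 + 2465) = 3351/3776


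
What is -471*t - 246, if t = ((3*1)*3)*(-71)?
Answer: 300723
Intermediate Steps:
t = -639 (t = (3*3)*(-71) = 9*(-71) = -639)
-471*t - 246 = -471*(-639) - 246 = 300969 - 246 = 300723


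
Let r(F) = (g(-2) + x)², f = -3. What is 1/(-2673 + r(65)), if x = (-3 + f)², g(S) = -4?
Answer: -1/1649 ≈ -0.00060643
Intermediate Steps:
x = 36 (x = (-3 - 3)² = (-6)² = 36)
r(F) = 1024 (r(F) = (-4 + 36)² = 32² = 1024)
1/(-2673 + r(65)) = 1/(-2673 + 1024) = 1/(-1649) = -1/1649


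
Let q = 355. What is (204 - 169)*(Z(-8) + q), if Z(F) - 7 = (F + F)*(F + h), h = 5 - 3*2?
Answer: 17710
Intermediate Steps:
h = -1 (h = 5 - 6 = -1)
Z(F) = 7 + 2*F*(-1 + F) (Z(F) = 7 + (F + F)*(F - 1) = 7 + (2*F)*(-1 + F) = 7 + 2*F*(-1 + F))
(204 - 169)*(Z(-8) + q) = (204 - 169)*((7 - 2*(-8) + 2*(-8)**2) + 355) = 35*((7 + 16 + 2*64) + 355) = 35*((7 + 16 + 128) + 355) = 35*(151 + 355) = 35*506 = 17710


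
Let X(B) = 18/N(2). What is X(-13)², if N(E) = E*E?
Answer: 81/4 ≈ 20.250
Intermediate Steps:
N(E) = E²
X(B) = 9/2 (X(B) = 18/(2²) = 18/4 = 18*(¼) = 9/2)
X(-13)² = (9/2)² = 81/4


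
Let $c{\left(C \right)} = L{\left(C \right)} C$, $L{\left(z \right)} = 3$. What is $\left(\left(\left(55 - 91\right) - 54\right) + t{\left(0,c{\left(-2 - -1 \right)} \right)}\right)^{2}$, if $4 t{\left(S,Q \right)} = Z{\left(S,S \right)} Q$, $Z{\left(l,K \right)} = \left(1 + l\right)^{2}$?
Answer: $\frac{131769}{16} \approx 8235.6$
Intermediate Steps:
$c{\left(C \right)} = 3 C$
$t{\left(S,Q \right)} = \frac{Q \left(1 + S\right)^{2}}{4}$ ($t{\left(S,Q \right)} = \frac{\left(1 + S\right)^{2} Q}{4} = \frac{Q \left(1 + S\right)^{2}}{4}$)
$\left(\left(\left(55 - 91\right) - 54\right) + t{\left(0,c{\left(-2 - -1 \right)} \right)}\right)^{2} = \left(\left(\left(55 - 91\right) - 54\right) + \frac{3 \left(-2 - -1\right) \left(1 + 0\right)^{2}}{4}\right)^{2} = \left(\left(-36 - 54\right) + \frac{3 \left(-2 + 1\right) 1^{2}}{4}\right)^{2} = \left(-90 + \frac{1}{4} \cdot 3 \left(-1\right) 1\right)^{2} = \left(-90 + \frac{1}{4} \left(-3\right) 1\right)^{2} = \left(-90 - \frac{3}{4}\right)^{2} = \left(- \frac{363}{4}\right)^{2} = \frac{131769}{16}$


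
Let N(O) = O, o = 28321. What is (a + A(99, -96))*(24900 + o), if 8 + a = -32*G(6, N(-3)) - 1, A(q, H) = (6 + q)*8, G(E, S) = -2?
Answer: 47632795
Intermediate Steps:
A(q, H) = 48 + 8*q
a = 55 (a = -8 + (-32*(-2) - 1) = -8 + (64 - 1) = -8 + 63 = 55)
(a + A(99, -96))*(24900 + o) = (55 + (48 + 8*99))*(24900 + 28321) = (55 + (48 + 792))*53221 = (55 + 840)*53221 = 895*53221 = 47632795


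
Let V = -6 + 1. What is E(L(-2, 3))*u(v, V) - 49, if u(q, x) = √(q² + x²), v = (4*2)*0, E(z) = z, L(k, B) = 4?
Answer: -29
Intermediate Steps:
v = 0 (v = 8*0 = 0)
V = -5
E(L(-2, 3))*u(v, V) - 49 = 4*√(0² + (-5)²) - 49 = 4*√(0 + 25) - 49 = 4*√25 - 49 = 4*5 - 49 = 20 - 49 = -29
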